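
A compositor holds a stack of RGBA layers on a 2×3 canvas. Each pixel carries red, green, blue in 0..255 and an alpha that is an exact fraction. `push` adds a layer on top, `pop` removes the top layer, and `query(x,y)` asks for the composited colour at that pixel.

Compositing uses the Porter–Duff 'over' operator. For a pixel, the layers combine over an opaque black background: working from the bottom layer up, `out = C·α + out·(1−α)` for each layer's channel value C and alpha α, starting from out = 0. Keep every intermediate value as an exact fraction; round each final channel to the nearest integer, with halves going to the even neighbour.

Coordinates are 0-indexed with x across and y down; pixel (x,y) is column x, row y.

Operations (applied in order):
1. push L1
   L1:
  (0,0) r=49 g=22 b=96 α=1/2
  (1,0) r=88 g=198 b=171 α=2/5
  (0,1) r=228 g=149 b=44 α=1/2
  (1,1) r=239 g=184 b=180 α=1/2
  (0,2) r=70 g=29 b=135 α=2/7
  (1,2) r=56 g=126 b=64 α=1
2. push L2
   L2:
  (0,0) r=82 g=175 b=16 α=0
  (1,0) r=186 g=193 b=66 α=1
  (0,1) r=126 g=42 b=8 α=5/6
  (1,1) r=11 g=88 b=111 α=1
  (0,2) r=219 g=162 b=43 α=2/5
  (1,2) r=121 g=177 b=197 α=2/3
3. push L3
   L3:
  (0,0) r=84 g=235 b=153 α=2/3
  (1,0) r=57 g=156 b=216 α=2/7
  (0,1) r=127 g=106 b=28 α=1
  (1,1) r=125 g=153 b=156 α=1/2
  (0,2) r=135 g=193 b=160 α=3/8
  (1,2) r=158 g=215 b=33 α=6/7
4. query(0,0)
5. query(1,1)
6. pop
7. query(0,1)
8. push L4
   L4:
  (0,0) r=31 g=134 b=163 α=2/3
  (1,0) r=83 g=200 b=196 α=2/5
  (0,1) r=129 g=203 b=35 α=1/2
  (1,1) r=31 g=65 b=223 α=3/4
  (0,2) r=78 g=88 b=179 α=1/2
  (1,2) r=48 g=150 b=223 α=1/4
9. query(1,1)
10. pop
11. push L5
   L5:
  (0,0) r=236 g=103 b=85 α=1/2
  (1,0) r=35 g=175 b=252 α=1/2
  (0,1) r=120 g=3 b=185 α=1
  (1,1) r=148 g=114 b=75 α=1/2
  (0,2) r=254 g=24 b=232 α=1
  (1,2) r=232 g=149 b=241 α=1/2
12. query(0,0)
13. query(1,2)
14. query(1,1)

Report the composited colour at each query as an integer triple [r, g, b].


at x=0,y=0 over L1,L2,L3:
+L1 (α=1/2) → [49/2, 11, 48]
+L2 (α=0) → [49/2, 11, 48]
+L3 (α=2/3) → [385/6, 481/3, 118]
rounded: [64, 160, 118]

query (1,1) [L1,L2,L3] — begin 0,0,0
+L1 (α=1/2) → [239/2, 92, 90]
+L2 (α=1) → [11, 88, 111]
+L3 (α=1/2) → [68, 241/2, 267/2]
→ [68, 120, 134]

(0,1) stack=L1,L2; from [0,0,0]:
+L1 (α=1/2) → [114, 149/2, 22]
+L2 (α=5/6) → [124, 569/12, 31/3]
rounded: [124, 47, 10]

query (1,1) [L1,L2,L4] — begin 0,0,0
+L1 (α=1/2) → [239/2, 92, 90]
+L2 (α=1) → [11, 88, 111]
+L4 (α=3/4) → [26, 283/4, 195]
= [26, 71, 195]

at x=0,y=0 over L1,L2,L5:
+L1 (α=1/2) → [49/2, 11, 48]
+L2 (α=0) → [49/2, 11, 48]
+L5 (α=1/2) → [521/4, 57, 133/2]
rounded: [130, 57, 66]

at x=1,y=2 over L1,L2,L5:
L1 α=1: [56, 126, 64]
L2 α=2/3: [298/3, 160, 458/3]
L5 α=1/2: [497/3, 309/2, 1181/6]
rounded: [166, 154, 197]

query (1,1) [L1,L2,L5] — begin 0,0,0
L1 α=1/2: [239/2, 92, 90]
L2 α=1: [11, 88, 111]
L5 α=1/2: [159/2, 101, 93]
→ [80, 101, 93]


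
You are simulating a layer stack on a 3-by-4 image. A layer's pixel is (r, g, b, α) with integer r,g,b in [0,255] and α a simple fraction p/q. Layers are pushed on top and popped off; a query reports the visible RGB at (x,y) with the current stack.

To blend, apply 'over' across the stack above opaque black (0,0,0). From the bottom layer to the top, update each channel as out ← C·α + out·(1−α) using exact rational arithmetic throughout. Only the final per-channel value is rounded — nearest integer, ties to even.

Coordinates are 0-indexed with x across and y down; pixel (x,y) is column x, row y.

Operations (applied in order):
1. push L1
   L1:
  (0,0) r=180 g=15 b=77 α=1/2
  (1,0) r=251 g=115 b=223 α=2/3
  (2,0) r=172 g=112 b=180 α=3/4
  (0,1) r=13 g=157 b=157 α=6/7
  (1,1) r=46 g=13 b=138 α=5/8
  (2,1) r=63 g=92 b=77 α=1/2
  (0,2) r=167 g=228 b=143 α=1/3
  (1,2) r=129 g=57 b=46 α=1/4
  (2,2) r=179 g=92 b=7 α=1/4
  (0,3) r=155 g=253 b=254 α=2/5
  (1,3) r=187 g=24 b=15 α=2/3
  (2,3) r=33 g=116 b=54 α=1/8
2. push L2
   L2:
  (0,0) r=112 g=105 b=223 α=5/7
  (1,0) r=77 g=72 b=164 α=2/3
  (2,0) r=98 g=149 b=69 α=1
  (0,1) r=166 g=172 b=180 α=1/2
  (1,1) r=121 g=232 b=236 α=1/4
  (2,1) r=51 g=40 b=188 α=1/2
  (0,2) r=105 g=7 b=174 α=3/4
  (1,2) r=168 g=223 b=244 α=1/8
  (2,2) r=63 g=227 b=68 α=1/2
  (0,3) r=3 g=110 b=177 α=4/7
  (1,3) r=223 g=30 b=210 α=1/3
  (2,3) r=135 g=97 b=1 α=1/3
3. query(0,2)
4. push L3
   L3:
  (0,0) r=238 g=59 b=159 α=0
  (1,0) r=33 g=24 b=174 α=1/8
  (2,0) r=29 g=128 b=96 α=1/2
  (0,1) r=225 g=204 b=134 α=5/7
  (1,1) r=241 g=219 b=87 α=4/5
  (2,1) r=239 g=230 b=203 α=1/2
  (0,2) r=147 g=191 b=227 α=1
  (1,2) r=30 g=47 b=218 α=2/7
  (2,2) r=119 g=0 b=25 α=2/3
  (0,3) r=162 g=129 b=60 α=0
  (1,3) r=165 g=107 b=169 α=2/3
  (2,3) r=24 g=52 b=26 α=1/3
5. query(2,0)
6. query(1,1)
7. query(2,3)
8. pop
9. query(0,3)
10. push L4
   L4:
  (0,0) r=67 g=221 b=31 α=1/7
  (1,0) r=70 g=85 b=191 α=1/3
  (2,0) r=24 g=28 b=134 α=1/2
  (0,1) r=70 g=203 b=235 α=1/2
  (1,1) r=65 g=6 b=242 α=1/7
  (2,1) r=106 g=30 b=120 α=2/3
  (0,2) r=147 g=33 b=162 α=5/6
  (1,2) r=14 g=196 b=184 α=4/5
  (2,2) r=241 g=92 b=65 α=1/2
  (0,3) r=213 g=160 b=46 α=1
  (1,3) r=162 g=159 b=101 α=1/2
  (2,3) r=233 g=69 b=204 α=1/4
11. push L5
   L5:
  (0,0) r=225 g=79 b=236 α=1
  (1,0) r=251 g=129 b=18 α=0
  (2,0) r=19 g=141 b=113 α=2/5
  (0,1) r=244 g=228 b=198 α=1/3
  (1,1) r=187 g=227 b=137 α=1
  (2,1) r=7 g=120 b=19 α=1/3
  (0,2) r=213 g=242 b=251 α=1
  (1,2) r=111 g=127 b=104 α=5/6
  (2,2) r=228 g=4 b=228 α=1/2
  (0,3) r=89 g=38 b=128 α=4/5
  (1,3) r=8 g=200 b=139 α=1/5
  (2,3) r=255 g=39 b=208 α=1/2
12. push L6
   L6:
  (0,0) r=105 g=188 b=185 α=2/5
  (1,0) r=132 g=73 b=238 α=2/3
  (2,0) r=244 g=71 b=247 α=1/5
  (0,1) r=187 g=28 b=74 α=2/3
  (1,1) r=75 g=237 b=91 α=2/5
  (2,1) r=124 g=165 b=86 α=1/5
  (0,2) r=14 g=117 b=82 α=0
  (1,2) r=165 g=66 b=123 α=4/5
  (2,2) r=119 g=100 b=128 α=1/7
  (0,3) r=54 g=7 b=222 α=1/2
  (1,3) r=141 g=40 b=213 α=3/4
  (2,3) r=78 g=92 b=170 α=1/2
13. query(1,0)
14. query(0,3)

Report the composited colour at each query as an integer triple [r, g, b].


at x=0,y=2 over L1,L2:
L1 α=1/3: [167/3, 76, 143/3]
L2 α=3/4: [278/3, 97/4, 1709/12]
rounded: [93, 24, 142]

at x=2,y=0 over L1,L2,L3:
L1 α=3/4: [129, 84, 135]
L2 α=1: [98, 149, 69]
L3 α=1/2: [127/2, 277/2, 165/2]
= [64, 138, 82]

(1,1) stack=L1,L2,L3; from [0,0,0]:
after L1 α=5/8: [115/4, 65/8, 345/4]
after L2 α=1/4: [829/16, 2051/32, 1979/16]
after L3 α=4/5: [16253/80, 30083/160, 7547/80]
rounded: [203, 188, 94]

(2,3) stack=L1,L2,L3; from [0,0,0]:
after L1 α=1/8: [33/8, 29/2, 27/4]
after L2 α=1/3: [191/4, 42, 29/6]
after L3 α=1/3: [239/6, 136/3, 107/9]
rounded: [40, 45, 12]

query (0,3) [L1,L2] — begin 0,0,0
+L1 (α=2/5) → [62, 506/5, 508/5]
+L2 (α=4/7) → [198/7, 3718/35, 5064/35]
= [28, 106, 145]

query (1,0) [L1,L2,L4,L5,L6] — begin 0,0,0
after L1 α=2/3: [502/3, 230/3, 446/3]
after L2 α=2/3: [964/9, 662/9, 1430/9]
after L4 α=1/3: [2558/27, 2089/27, 4579/27]
after L5 α=0: [2558/27, 2089/27, 4579/27]
after L6 α=2/3: [9686/81, 6031/81, 17431/81]
= [120, 74, 215]

(0,3) stack=L1,L2,L4,L5,L6; from [0,0,0]:
+L1 (α=2/5) → [62, 506/5, 508/5]
+L2 (α=4/7) → [198/7, 3718/35, 5064/35]
+L4 (α=1) → [213, 160, 46]
+L5 (α=4/5) → [569/5, 312/5, 558/5]
+L6 (α=1/2) → [839/10, 347/10, 834/5]
→ [84, 35, 167]


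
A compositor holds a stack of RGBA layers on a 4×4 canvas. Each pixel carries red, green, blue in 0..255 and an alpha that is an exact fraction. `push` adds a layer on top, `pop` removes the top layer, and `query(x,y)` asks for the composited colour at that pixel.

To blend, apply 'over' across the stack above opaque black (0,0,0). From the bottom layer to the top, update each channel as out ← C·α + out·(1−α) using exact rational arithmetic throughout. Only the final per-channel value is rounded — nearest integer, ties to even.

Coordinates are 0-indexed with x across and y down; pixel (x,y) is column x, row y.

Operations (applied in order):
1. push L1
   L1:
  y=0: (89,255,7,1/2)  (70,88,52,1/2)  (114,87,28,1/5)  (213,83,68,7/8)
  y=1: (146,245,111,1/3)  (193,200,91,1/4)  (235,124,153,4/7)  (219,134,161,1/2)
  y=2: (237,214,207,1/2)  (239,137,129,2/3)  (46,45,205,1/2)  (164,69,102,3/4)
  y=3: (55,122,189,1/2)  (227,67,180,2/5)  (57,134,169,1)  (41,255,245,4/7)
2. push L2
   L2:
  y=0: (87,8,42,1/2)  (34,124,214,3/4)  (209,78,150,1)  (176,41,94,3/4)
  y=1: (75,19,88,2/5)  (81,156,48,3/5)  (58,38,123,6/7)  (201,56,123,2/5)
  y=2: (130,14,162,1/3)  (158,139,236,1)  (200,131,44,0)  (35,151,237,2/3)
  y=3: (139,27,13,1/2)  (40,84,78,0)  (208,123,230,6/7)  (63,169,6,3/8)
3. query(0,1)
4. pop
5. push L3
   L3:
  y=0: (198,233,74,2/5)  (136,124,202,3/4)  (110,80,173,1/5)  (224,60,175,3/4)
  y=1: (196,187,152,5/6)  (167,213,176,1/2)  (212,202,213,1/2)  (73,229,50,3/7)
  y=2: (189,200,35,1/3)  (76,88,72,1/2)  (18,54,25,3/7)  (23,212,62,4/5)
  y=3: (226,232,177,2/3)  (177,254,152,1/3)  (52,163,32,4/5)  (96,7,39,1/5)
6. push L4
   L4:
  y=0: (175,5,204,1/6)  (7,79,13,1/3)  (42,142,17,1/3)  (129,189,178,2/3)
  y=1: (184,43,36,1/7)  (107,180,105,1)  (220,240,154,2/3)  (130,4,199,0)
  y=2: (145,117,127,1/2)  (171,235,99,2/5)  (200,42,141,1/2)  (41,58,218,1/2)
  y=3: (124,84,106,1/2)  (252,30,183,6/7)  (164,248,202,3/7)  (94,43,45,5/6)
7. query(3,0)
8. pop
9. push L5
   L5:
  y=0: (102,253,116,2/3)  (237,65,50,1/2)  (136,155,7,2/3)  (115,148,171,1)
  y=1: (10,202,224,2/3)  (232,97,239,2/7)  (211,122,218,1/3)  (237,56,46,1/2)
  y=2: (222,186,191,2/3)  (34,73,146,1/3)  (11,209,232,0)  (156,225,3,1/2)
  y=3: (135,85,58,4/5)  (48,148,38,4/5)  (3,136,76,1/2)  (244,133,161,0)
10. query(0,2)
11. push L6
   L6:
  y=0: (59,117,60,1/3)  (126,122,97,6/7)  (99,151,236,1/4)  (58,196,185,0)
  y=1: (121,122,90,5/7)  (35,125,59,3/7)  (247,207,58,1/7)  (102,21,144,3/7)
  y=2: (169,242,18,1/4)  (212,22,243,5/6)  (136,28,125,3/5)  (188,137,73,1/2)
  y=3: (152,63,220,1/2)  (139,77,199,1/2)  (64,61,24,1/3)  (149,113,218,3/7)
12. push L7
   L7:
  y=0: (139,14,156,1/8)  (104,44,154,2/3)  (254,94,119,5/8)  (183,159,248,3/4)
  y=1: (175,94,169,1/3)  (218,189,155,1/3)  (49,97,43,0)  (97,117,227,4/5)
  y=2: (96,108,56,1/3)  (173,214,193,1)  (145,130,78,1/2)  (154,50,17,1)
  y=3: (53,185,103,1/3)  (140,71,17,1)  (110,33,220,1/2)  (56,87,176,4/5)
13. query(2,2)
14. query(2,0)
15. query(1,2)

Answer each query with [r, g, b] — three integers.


query (0,1) [L1,L2] — begin 0,0,0
after L1 α=1/3: [146/3, 245/3, 37]
after L2 α=2/5: [296/5, 283/5, 287/5]
rounded: [59, 57, 57]

query (3,0) [L1,L3,L4] — begin 0,0,0
+L1 (α=7/8) → [1491/8, 581/8, 119/2]
+L3 (α=3/4) → [6867/32, 2021/32, 1169/8]
+L4 (α=2/3) → [5041/32, 14117/96, 1339/8]
= [158, 147, 167]

(0,2) stack=L1,L3,L5; from [0,0,0]:
+L1 (α=1/2) → [237/2, 107, 207/2]
+L3 (α=1/3) → [142, 138, 242/3]
+L5 (α=2/3) → [586/3, 170, 1388/9]
= [195, 170, 154]

(2,2) stack=L1,L3,L5,L6,L7; from [0,0,0]:
after L1 α=1/2: [23, 45/2, 205/2]
after L3 α=3/7: [146/7, 36, 485/7]
after L5 α=0: [146/7, 36, 485/7]
after L6 α=3/5: [3148/35, 156/5, 719/7]
after L7 α=1/2: [8223/70, 403/5, 1265/14]
= [117, 81, 90]

(2,0) stack=L1,L3,L5,L6,L7; from [0,0,0]:
after L1 α=1/5: [114/5, 87/5, 28/5]
after L3 α=1/5: [1006/25, 748/25, 977/25]
after L5 α=2/3: [2602/25, 8498/75, 1327/75]
after L6 α=1/4: [10281/100, 12273/100, 7227/100]
after L7 α=5/8: [157843/800, 83819/800, 81181/800]
→ [197, 105, 101]

(1,2) stack=L1,L3,L5,L6,L7; from [0,0,0]:
L1 α=2/3: [478/3, 274/3, 86]
L3 α=1/2: [353/3, 269/3, 79]
L5 α=1/3: [808/9, 757/9, 304/3]
L6 α=5/6: [5174/27, 1747/54, 3949/18]
L7 α=1: [173, 214, 193]
rounded: [173, 214, 193]


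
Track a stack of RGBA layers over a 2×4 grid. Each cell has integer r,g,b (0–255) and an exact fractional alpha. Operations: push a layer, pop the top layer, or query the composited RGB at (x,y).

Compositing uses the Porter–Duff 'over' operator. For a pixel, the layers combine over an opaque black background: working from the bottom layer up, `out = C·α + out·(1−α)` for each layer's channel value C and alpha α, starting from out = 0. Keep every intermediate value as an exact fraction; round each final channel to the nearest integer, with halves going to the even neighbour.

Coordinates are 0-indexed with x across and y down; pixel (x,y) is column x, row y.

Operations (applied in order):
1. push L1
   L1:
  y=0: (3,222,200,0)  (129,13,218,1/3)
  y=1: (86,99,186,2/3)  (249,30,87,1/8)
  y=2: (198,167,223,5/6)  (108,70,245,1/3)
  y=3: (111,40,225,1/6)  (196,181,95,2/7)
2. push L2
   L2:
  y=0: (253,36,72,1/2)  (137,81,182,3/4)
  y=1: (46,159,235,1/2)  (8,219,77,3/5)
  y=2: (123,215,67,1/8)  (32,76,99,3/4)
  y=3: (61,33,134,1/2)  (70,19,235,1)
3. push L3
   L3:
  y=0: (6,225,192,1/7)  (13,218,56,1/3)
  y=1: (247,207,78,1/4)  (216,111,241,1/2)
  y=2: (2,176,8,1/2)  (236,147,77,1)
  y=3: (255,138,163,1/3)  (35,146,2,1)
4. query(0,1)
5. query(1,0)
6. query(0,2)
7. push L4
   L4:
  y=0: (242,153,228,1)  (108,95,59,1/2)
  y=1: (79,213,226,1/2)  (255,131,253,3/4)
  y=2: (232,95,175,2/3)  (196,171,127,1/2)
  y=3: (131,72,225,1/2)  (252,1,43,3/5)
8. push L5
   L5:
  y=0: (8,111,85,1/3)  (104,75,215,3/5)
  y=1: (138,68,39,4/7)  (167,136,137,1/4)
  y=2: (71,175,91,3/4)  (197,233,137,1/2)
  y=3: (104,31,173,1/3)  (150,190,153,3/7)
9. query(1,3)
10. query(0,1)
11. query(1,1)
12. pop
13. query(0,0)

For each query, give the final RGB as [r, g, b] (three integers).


query (0,1) [L1,L2,L3] — begin 0,0,0
+L1 (α=2/3) → [172/3, 66, 124]
+L2 (α=1/2) → [155/3, 225/2, 359/2]
+L3 (α=1/4) → [201/2, 1089/8, 1233/8]
= [100, 136, 154]

query (1,0) [L1,L2,L3] — begin 0,0,0
after L1 α=1/3: [43, 13/3, 218/3]
after L2 α=3/4: [227/2, 371/6, 464/3]
after L3 α=1/3: [80, 1025/9, 1096/9]
= [80, 114, 122]

(0,2) stack=L1,L2,L3; from [0,0,0]:
+L1 (α=5/6) → [165, 835/6, 1115/6]
+L2 (α=1/8) → [639/4, 7135/48, 8207/48]
+L3 (α=1/2) → [647/8, 15583/96, 8591/96]
= [81, 162, 89]

query (1,3) [L1,L2,L3,L4,L5] — begin 0,0,0
+L1 (α=2/7) → [56, 362/7, 190/7]
+L2 (α=1) → [70, 19, 235]
+L3 (α=1) → [35, 146, 2]
+L4 (α=3/5) → [826/5, 59, 133/5]
+L5 (α=3/7) → [5554/35, 806/7, 2827/35]
rounded: [159, 115, 81]

at x=0,y=1 over L1,L2,L3,L4,L5:
+L1 (α=2/3) → [172/3, 66, 124]
+L2 (α=1/2) → [155/3, 225/2, 359/2]
+L3 (α=1/4) → [201/2, 1089/8, 1233/8]
+L4 (α=1/2) → [359/4, 2793/16, 3041/16]
+L5 (α=4/7) → [3285/28, 12731/112, 11619/112]
rounded: [117, 114, 104]

at x=1,y=1 over L1,L2,L3,L4,L5:
after L1 α=1/8: [249/8, 15/4, 87/8]
after L2 α=3/5: [69/4, 1329/10, 1011/20]
after L3 α=1/2: [933/8, 2439/20, 5831/40]
after L4 α=3/4: [7053/32, 10299/80, 36191/160]
after L5 α=1/4: [26503/128, 41777/320, 130493/640]
→ [207, 131, 204]

(0,0) stack=L1,L2,L3,L4; from [0,0,0]:
L1 α=0: [0, 0, 0]
L2 α=1/2: [253/2, 18, 36]
L3 α=1/7: [765/7, 333/7, 408/7]
L4 α=1: [242, 153, 228]
= [242, 153, 228]


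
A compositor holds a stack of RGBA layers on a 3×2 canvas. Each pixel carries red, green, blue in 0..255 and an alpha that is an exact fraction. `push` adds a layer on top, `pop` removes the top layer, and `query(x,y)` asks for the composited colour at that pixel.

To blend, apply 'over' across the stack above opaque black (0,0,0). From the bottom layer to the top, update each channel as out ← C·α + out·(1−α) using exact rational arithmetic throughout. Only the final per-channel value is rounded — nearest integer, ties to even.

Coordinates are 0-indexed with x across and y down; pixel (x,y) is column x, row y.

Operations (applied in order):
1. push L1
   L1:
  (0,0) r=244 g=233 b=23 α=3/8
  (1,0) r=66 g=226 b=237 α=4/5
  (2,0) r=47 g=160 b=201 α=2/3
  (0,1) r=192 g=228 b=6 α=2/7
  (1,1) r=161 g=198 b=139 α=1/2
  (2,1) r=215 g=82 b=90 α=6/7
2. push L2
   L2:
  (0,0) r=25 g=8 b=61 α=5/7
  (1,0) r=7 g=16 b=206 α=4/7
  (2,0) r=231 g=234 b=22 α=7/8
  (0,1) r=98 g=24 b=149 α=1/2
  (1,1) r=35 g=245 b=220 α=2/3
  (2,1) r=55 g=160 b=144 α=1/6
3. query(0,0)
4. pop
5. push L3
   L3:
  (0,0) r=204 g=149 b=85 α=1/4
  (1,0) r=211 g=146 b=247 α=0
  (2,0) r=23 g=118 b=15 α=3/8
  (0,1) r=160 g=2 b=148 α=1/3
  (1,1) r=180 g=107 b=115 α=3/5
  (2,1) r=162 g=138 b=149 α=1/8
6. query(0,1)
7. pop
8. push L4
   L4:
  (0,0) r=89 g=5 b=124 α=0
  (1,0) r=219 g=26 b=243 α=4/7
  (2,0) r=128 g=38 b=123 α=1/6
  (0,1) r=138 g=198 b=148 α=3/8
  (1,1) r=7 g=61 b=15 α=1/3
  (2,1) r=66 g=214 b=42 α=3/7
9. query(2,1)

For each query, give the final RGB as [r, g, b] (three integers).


(0,0) stack=L1,L2; from [0,0,0]:
after L1 α=3/8: [183/2, 699/8, 69/8]
after L2 α=5/7: [44, 859/28, 1289/28]
= [44, 31, 46]

query (0,1) [L1,L3] — begin 0,0,0
L1 α=2/7: [384/7, 456/7, 12/7]
L3 α=1/3: [1888/21, 926/21, 1060/21]
= [90, 44, 50]

(2,1) stack=L1,L4; from [0,0,0]:
+L1 (α=6/7) → [1290/7, 492/7, 540/7]
+L4 (α=3/7) → [6546/49, 6462/49, 3042/49]
→ [134, 132, 62]


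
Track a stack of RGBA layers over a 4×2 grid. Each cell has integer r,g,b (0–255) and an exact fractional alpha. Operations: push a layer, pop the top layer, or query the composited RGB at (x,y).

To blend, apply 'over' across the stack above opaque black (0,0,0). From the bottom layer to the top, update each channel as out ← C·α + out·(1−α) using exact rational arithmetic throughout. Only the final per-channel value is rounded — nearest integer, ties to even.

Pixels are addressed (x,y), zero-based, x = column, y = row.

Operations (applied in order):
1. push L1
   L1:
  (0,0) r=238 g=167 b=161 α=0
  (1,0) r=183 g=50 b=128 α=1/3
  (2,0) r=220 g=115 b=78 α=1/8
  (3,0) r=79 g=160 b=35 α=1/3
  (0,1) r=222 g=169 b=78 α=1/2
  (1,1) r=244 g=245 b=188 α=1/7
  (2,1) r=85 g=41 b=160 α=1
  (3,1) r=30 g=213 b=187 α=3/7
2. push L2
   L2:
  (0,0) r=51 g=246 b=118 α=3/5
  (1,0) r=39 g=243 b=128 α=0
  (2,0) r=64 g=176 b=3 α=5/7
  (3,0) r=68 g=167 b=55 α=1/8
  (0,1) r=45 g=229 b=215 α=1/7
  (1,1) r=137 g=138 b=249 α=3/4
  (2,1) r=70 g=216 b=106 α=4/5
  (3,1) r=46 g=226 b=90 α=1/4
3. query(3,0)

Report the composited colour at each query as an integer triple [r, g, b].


(3,0) stack=L1,L2; from [0,0,0]:
after L1 α=1/3: [79/3, 160/3, 35/3]
after L2 α=1/8: [757/24, 1621/24, 205/12]
→ [32, 68, 17]


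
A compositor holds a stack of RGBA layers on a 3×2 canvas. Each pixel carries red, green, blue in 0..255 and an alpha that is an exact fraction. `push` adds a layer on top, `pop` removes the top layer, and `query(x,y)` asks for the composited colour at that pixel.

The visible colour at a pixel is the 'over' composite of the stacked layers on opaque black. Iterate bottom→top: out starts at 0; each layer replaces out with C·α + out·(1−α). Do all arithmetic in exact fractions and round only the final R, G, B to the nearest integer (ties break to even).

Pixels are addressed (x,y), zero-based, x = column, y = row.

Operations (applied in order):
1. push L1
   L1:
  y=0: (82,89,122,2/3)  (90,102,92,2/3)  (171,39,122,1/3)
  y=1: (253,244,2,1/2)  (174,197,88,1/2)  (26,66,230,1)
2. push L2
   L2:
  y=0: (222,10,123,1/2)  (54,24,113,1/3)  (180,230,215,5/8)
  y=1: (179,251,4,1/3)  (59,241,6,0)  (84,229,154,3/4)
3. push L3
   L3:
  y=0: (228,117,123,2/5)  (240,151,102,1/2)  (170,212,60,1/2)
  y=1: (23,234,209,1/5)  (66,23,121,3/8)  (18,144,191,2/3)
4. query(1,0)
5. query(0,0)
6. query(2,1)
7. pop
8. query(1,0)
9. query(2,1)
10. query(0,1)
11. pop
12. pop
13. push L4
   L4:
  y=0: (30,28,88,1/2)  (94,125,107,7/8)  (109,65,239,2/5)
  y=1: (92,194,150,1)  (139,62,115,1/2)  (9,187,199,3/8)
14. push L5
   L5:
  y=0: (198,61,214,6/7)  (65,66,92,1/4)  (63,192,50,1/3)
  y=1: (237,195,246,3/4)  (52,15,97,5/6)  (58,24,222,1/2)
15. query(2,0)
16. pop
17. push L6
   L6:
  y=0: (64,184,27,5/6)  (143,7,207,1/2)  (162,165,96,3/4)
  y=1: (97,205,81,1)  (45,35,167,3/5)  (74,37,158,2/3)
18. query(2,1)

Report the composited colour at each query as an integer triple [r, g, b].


(1,0) stack=L1,L2,L3; from [0,0,0]:
after L1 α=2/3: [60, 68, 184/3]
after L2 α=1/3: [58, 160/3, 707/9]
after L3 α=1/2: [149, 613/6, 1625/18]
→ [149, 102, 90]

at x=0,y=0 over L1,L2,L3:
L1 α=2/3: [164/3, 178/3, 244/3]
L2 α=1/2: [415/3, 104/3, 613/6]
L3 α=2/5: [871/5, 338/5, 221/2]
= [174, 68, 110]

query (2,1) [L1,L2,L3] — begin 0,0,0
after L1 α=1: [26, 66, 230]
after L2 α=3/4: [139/2, 753/4, 173]
after L3 α=2/3: [211/6, 635/4, 185]
rounded: [35, 159, 185]

(1,0) stack=L1,L2; from [0,0,0]:
+L1 (α=2/3) → [60, 68, 184/3]
+L2 (α=1/3) → [58, 160/3, 707/9]
rounded: [58, 53, 79]

(2,1) stack=L1,L2; from [0,0,0]:
L1 α=1: [26, 66, 230]
L2 α=3/4: [139/2, 753/4, 173]
→ [70, 188, 173]

(0,1) stack=L1,L2; from [0,0,0]:
after L1 α=1/2: [253/2, 122, 1]
after L2 α=1/3: [144, 165, 2]
→ [144, 165, 2]

query (2,0) [L4,L5] — begin 0,0,0
+L4 (α=2/5) → [218/5, 26, 478/5]
+L5 (α=1/3) → [751/15, 244/3, 402/5]
= [50, 81, 80]

(2,1) stack=L4,L6; from [0,0,0]:
after L4 α=3/8: [27/8, 561/8, 597/8]
after L6 α=2/3: [1211/24, 1153/24, 3125/24]
→ [50, 48, 130]


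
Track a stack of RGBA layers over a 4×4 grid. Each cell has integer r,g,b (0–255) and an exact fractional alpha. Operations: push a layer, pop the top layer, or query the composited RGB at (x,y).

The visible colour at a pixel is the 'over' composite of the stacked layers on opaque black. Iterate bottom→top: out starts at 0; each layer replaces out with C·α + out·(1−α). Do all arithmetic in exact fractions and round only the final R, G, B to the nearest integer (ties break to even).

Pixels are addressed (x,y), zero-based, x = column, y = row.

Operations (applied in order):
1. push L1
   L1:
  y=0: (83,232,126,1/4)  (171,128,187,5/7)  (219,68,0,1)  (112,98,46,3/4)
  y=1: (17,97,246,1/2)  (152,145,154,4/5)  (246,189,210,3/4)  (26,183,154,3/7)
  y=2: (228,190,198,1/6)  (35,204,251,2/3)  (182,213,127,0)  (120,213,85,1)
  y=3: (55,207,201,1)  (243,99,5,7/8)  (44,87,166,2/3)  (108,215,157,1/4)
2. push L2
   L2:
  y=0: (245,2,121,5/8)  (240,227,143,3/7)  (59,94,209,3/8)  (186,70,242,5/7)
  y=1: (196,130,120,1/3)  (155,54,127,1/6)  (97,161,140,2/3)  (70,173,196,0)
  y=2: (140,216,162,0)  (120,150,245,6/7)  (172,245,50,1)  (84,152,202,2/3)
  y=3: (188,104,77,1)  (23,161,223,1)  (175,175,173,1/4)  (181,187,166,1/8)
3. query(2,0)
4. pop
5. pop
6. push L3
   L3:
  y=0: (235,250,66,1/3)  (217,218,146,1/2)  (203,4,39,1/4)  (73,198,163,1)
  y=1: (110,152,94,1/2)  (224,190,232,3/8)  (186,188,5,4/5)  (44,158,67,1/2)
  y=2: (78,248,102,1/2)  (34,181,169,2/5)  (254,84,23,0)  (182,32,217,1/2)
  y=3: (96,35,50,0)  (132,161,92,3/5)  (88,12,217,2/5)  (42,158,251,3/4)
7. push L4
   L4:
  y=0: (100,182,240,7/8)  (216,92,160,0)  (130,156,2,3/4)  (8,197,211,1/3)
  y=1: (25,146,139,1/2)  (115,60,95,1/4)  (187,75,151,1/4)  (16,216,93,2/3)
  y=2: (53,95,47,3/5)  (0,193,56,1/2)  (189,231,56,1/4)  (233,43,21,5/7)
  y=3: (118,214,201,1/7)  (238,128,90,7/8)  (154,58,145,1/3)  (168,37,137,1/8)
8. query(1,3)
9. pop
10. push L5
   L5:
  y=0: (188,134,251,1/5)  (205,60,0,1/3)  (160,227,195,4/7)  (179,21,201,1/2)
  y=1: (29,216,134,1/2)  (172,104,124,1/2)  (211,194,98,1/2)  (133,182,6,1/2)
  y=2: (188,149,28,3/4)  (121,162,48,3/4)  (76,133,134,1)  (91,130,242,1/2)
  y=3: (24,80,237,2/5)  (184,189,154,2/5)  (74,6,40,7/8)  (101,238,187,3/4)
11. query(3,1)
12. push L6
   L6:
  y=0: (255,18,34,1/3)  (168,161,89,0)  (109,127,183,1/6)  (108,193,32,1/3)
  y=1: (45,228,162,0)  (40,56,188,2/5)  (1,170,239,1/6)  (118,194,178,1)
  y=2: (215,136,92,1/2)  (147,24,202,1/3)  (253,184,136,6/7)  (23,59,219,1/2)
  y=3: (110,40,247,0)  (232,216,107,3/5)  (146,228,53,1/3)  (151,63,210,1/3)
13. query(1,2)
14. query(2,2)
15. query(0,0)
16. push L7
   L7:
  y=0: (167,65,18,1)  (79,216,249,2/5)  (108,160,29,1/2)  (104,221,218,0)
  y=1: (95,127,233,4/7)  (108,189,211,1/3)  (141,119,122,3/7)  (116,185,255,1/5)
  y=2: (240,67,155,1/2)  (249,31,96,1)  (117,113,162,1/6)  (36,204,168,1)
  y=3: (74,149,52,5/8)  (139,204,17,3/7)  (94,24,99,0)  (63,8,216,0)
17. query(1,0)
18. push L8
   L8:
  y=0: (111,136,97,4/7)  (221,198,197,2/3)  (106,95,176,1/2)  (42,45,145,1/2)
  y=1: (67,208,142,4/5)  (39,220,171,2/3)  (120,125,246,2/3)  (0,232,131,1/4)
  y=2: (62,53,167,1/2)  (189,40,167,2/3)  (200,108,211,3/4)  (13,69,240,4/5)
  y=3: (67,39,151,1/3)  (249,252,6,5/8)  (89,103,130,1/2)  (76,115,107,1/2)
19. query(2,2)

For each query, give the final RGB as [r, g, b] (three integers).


query (2,0) [L1,L2] — begin 0,0,0
after L1 α=1: [219, 68, 0]
after L2 α=3/8: [159, 311/4, 627/8]
→ [159, 78, 78]

(1,3) stack=L3,L4; from [0,0,0]:
L3 α=3/5: [396/5, 483/5, 276/5]
L4 α=7/8: [4363/20, 4963/40, 1713/20]
rounded: [218, 124, 86]

at x=3,y=1 over L3,L5:
after L3 α=1/2: [22, 79, 67/2]
after L5 α=1/2: [155/2, 261/2, 79/4]
→ [78, 130, 20]

at x=1,y=2 over L3,L5,L6:
after L3 α=2/5: [68/5, 362/5, 338/5]
after L5 α=3/4: [1883/20, 698/5, 529/10]
after L6 α=1/3: [3353/30, 1516/15, 513/5]
→ [112, 101, 103]

(2,2) stack=L3,L5,L6; from [0,0,0]:
L3 α=0: [0, 0, 0]
L5 α=1: [76, 133, 134]
L6 α=6/7: [1594/7, 1237/7, 950/7]
→ [228, 177, 136]

(0,0) stack=L3,L5,L6; from [0,0,0]:
+L3 (α=1/3) → [235/3, 250/3, 22]
+L5 (α=1/5) → [1504/15, 1402/15, 339/5]
+L6 (α=1/3) → [6833/45, 3074/45, 848/15]
→ [152, 68, 57]

at x=1,y=0 over L3,L5,L6,L7:
L3 α=1/2: [217/2, 109, 73]
L5 α=1/3: [422/3, 278/3, 146/3]
L6 α=0: [422/3, 278/3, 146/3]
L7 α=2/5: [116, 142, 644/5]
rounded: [116, 142, 129]

(2,2) stack=L3,L5,L6,L7,L8; from [0,0,0]:
after L3 α=0: [0, 0, 0]
after L5 α=1: [76, 133, 134]
after L6 α=6/7: [1594/7, 1237/7, 950/7]
after L7 α=1/6: [8789/42, 3488/21, 2942/21]
after L8 α=3/4: [33989/168, 2573/21, 16235/84]
rounded: [202, 123, 193]


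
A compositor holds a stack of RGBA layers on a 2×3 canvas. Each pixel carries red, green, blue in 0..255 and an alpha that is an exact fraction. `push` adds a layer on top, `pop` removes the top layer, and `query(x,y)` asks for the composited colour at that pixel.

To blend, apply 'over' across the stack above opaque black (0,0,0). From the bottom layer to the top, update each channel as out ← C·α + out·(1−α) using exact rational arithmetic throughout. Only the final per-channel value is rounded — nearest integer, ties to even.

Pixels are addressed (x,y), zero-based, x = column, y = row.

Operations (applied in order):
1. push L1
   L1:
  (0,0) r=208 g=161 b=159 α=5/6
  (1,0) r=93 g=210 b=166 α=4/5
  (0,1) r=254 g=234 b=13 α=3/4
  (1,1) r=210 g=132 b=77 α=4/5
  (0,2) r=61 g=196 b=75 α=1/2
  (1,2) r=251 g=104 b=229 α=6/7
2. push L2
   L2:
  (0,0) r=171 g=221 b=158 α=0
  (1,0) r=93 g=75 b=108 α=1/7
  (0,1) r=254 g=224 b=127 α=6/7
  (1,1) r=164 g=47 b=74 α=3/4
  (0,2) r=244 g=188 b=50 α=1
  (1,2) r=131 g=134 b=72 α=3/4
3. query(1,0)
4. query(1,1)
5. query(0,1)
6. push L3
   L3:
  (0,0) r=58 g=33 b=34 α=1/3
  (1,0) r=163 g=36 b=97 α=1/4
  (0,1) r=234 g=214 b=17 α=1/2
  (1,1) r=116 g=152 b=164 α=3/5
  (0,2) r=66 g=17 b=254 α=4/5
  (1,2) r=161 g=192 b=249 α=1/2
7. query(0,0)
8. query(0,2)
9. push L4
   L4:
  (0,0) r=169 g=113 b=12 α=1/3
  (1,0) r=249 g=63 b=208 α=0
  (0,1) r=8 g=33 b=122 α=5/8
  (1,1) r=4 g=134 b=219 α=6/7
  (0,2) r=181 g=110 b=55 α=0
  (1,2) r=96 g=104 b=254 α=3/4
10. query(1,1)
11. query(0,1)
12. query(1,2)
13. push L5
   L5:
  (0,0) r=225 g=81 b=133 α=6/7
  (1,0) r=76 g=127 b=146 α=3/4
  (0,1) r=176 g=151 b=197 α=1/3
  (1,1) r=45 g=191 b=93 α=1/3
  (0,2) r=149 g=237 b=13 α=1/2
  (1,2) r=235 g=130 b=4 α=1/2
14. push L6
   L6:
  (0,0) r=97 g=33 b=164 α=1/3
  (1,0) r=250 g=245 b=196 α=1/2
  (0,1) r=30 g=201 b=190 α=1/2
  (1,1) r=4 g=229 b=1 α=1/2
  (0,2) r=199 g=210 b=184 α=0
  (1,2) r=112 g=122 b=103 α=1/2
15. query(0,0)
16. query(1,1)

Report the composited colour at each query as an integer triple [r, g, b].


(1,0) stack=L1,L2; from [0,0,0]:
+L1 (α=4/5) → [372/5, 168, 664/5]
+L2 (α=1/7) → [2697/35, 1083/7, 4524/35]
→ [77, 155, 129]

at x=1,y=1 over L1,L2:
after L1 α=4/5: [168, 528/5, 308/5]
after L2 α=3/4: [165, 1233/20, 709/10]
rounded: [165, 62, 71]

query (0,1) [L1,L2] — begin 0,0,0
after L1 α=3/4: [381/2, 351/2, 39/4]
after L2 α=6/7: [3429/14, 3039/14, 441/4]
→ [245, 217, 110]

(0,0) stack=L1,L2,L3; from [0,0,0]:
+L1 (α=5/6) → [520/3, 805/6, 265/2]
+L2 (α=0) → [520/3, 805/6, 265/2]
+L3 (α=1/3) → [1214/9, 904/9, 299/3]
rounded: [135, 100, 100]

query (0,2) [L1,L2,L3] — begin 0,0,0
+L1 (α=1/2) → [61/2, 98, 75/2]
+L2 (α=1) → [244, 188, 50]
+L3 (α=4/5) → [508/5, 256/5, 1066/5]
= [102, 51, 213]

query (1,1) [L1,L2,L3,L4] — begin 0,0,0
L1 α=4/5: [168, 528/5, 308/5]
L2 α=3/4: [165, 1233/20, 709/10]
L3 α=3/5: [678/5, 5793/50, 3169/25]
L4 α=6/7: [114/5, 45993/350, 36019/175]
→ [23, 131, 206]

at x=0,y=1 over L1,L2,L3,L4:
L1 α=3/4: [381/2, 351/2, 39/4]
L2 α=6/7: [3429/14, 3039/14, 441/4]
L3 α=1/2: [6705/28, 6035/28, 509/8]
L4 α=5/8: [21235/224, 22725/224, 6407/64]
= [95, 101, 100]

at x=1,y=2 over L1,L2,L3,L4:
+L1 (α=6/7) → [1506/7, 624/7, 1374/7]
+L2 (α=3/4) → [4257/28, 1719/14, 1443/14]
+L3 (α=1/2) → [8765/56, 4407/28, 4929/28]
+L4 (α=3/4) → [24893/224, 13143/112, 26265/112]
rounded: [111, 117, 235]

at x=0,y=0 over L1,L2,L3,L4,L5,L6:
L1 α=5/6: [520/3, 805/6, 265/2]
L2 α=0: [520/3, 805/6, 265/2]
L3 α=1/3: [1214/9, 904/9, 299/3]
L4 α=1/3: [3949/27, 2825/27, 634/9]
L5 α=6/7: [40399/189, 15947/189, 7816/63]
L6 α=1/3: [99131/567, 38131/567, 25964/189]
→ [175, 67, 137]

at x=1,y=1 over L1,L2,L3,L4,L5,L6:
L1 α=4/5: [168, 528/5, 308/5]
L2 α=3/4: [165, 1233/20, 709/10]
L3 α=3/5: [678/5, 5793/50, 3169/25]
L4 α=6/7: [114/5, 45993/350, 36019/175]
L5 α=1/3: [151/5, 79418/525, 88313/525]
L6 α=1/2: [171/10, 199643/1050, 44419/525]
→ [17, 190, 85]


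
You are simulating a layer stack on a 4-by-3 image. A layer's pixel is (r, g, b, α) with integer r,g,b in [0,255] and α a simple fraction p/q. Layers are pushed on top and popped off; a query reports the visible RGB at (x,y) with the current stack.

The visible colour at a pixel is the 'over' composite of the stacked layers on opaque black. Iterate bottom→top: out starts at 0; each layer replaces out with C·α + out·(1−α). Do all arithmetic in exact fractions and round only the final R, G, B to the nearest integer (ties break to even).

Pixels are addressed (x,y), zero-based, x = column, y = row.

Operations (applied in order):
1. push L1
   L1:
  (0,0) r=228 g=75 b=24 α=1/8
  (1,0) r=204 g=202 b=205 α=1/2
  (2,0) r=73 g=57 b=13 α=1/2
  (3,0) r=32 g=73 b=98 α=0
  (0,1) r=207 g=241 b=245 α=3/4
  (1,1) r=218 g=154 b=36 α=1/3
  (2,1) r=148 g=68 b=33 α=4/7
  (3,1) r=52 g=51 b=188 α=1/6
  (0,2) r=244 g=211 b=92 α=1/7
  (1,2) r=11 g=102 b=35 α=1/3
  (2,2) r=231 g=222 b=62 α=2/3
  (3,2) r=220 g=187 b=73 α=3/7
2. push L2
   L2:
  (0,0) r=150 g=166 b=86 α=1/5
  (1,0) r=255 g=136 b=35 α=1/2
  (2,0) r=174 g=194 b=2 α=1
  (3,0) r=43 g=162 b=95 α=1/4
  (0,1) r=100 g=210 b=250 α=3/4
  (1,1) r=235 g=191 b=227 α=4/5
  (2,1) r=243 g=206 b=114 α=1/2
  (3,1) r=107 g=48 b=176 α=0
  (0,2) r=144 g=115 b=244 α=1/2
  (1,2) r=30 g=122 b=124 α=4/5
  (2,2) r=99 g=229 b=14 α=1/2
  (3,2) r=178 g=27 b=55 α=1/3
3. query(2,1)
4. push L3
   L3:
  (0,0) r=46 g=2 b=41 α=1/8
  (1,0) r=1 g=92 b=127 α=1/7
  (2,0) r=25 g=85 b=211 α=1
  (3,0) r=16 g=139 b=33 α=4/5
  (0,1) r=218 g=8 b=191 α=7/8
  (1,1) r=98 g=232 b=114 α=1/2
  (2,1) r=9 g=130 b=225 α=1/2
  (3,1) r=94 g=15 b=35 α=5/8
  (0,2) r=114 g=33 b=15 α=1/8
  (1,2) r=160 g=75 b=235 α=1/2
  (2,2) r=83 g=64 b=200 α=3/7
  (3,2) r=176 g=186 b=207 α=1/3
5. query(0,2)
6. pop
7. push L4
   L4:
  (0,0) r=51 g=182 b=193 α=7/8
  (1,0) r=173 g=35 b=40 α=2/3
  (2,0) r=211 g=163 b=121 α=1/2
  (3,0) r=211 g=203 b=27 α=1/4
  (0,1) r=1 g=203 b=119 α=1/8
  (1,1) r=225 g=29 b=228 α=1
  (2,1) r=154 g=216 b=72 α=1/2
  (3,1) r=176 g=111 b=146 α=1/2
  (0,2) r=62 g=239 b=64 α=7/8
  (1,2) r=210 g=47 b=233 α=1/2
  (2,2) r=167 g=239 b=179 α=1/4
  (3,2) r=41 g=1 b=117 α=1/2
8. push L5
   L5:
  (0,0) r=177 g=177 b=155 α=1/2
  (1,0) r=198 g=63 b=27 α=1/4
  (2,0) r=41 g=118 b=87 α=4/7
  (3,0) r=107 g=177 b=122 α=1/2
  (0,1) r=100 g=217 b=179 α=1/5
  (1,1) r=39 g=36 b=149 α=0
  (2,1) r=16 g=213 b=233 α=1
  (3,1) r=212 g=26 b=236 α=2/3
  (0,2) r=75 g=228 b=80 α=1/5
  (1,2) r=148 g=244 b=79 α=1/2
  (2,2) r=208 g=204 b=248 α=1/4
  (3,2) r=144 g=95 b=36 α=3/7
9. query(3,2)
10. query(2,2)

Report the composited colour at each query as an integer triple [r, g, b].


at x=2,y=1 over L1,L2:
+L1 (α=4/7) → [592/7, 272/7, 132/7]
+L2 (α=1/2) → [2293/14, 857/7, 465/7]
→ [164, 122, 66]

at x=0,y=2 over L1,L2,L3:
L1 α=1/7: [244/7, 211/7, 92/7]
L2 α=1/2: [626/7, 508/7, 900/7]
L3 α=1/8: [185/2, 541/8, 915/8]
= [92, 68, 114]

query (3,2) [L1,L2,L4,L5] — begin 0,0,0
after L1 α=3/7: [660/7, 561/7, 219/7]
after L2 α=1/3: [2566/21, 437/7, 823/21]
after L4 α=1/2: [3427/42, 222/7, 1640/21]
after L5 α=3/7: [15926/147, 2883/49, 8828/147]
→ [108, 59, 60]

(2,2) stack=L1,L2,L4,L5; from [0,0,0]:
after L1 α=2/3: [154, 148, 124/3]
after L2 α=1/2: [253/2, 377/2, 83/3]
after L4 α=1/4: [1093/8, 1609/8, 131/2]
after L5 α=1/4: [4943/32, 6459/32, 889/8]
= [154, 202, 111]


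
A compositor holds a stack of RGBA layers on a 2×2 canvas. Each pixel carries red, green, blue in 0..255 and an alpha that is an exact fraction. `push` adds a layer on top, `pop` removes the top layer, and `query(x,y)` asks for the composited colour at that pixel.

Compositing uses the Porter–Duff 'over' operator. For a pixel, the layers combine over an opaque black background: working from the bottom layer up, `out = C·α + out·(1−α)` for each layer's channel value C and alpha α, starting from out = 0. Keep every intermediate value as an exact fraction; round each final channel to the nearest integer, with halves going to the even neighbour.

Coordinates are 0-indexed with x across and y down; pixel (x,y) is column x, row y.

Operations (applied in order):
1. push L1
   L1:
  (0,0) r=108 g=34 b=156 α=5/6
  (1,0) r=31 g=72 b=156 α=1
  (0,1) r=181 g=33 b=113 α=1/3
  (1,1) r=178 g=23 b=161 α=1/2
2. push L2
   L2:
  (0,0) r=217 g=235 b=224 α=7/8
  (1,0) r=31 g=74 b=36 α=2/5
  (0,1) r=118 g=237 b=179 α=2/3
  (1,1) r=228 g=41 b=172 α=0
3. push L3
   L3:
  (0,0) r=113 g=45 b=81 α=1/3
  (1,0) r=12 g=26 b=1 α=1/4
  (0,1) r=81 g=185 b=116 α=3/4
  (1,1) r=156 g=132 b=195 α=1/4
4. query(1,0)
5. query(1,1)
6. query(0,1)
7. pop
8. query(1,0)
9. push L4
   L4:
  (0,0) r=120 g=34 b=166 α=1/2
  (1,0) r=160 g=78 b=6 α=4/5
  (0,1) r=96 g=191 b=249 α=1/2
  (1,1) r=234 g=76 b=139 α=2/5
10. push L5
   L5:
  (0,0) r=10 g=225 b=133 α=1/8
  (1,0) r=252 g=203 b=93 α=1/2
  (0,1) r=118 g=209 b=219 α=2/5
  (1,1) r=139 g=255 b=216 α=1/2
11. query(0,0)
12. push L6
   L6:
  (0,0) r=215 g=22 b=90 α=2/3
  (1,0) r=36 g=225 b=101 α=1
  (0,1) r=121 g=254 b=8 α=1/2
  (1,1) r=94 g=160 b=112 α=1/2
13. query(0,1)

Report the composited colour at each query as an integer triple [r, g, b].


at x=1,y=0 over L1,L2,L3:
after L1 α=1: [31, 72, 156]
after L2 α=2/5: [31, 364/5, 108]
after L3 α=1/4: [105/4, 611/10, 325/4]
→ [26, 61, 81]

query (1,1) [L1,L2,L3] — begin 0,0,0
+L1 (α=1/2) → [89, 23/2, 161/2]
+L2 (α=0) → [89, 23/2, 161/2]
+L3 (α=1/4) → [423/4, 333/8, 873/8]
→ [106, 42, 109]

at x=0,y=1 over L1,L2,L3:
after L1 α=1/3: [181/3, 11, 113/3]
after L2 α=2/3: [889/9, 485/3, 1187/9]
after L3 α=3/4: [769/9, 1075/6, 4319/36]
= [85, 179, 120]

at x=1,y=0 over L1,L2:
L1 α=1: [31, 72, 156]
L2 α=2/5: [31, 364/5, 108]
→ [31, 73, 108]

(0,0) stack=L1,L2,L4,L5; from [0,0,0]:
L1 α=5/6: [90, 85/3, 130]
L2 α=7/8: [1609/8, 1255/6, 849/4]
L4 α=1/2: [2569/16, 1459/12, 1513/8]
L5 α=1/8: [18143/128, 12913/96, 11655/64]
rounded: [142, 135, 182]

query (0,1) [L1,L2,L4,L5,L6] — begin 0,0,0
after L1 α=1/3: [181/3, 11, 113/3]
after L2 α=2/3: [889/9, 485/3, 1187/9]
after L4 α=1/2: [1753/18, 529/3, 1714/9]
after L5 α=2/5: [3169/30, 947/5, 3028/15]
after L6 α=1/2: [6799/60, 2217/10, 1574/15]
→ [113, 222, 105]


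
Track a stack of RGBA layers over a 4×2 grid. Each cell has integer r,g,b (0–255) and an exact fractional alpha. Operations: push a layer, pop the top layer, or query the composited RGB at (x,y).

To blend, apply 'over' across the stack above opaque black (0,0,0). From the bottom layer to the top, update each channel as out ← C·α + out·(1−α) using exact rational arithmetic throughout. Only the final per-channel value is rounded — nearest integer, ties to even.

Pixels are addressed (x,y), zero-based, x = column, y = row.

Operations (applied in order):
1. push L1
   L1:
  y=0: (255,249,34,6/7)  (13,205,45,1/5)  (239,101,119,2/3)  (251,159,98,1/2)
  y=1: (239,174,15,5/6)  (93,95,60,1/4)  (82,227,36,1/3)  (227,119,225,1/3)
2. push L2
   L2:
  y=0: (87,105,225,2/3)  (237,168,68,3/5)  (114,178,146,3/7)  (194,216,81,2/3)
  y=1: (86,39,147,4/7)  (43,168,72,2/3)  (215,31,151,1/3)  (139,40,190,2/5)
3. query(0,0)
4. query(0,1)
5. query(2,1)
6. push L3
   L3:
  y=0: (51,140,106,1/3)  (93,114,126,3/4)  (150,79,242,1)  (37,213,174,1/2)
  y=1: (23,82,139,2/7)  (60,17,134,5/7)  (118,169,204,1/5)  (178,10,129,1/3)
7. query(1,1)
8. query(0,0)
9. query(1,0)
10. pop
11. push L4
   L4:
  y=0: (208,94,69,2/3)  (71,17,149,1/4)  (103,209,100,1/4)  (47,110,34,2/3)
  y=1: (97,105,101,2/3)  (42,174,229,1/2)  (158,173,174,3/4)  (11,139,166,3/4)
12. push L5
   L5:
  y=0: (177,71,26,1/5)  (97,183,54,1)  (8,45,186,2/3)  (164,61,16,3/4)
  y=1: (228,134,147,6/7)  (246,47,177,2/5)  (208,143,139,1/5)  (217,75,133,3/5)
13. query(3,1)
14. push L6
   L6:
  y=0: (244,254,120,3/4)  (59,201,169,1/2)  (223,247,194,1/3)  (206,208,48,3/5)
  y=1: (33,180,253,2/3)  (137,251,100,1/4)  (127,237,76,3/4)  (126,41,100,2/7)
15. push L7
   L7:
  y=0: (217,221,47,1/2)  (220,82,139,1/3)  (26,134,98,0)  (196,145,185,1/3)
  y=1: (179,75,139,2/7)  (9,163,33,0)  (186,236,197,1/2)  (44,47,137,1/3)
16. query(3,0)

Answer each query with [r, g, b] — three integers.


at x=0,y=0 over L1,L2:
+L1 (α=6/7) → [1530/7, 1494/7, 204/7]
+L2 (α=2/3) → [916/7, 988/7, 1118/7]
rounded: [131, 141, 160]

query (0,1) [L1,L2] — begin 0,0,0
after L1 α=5/6: [1195/6, 145, 25/2]
after L2 α=4/7: [269/2, 591/7, 1251/14]
rounded: [134, 84, 89]

query (2,1) [L1,L2] — begin 0,0,0
after L1 α=1/3: [82/3, 227/3, 12]
after L2 α=1/3: [809/9, 547/9, 175/3]
= [90, 61, 58]

(1,1) stack=L1,L2,L3; from [0,0,0]:
+L1 (α=1/4) → [93/4, 95/4, 15]
+L2 (α=2/3) → [437/12, 1439/12, 53]
+L3 (α=5/7) → [2237/42, 1949/42, 776/7]
→ [53, 46, 111]

(0,0) stack=L1,L2,L3; from [0,0,0]:
+L1 (α=6/7) → [1530/7, 1494/7, 204/7]
+L2 (α=2/3) → [916/7, 988/7, 1118/7]
+L3 (α=1/3) → [2189/21, 2956/21, 2978/21]
= [104, 141, 142]

(1,0) stack=L1,L2,L3; from [0,0,0]:
L1 α=1/5: [13/5, 41, 9]
L2 α=3/5: [3581/25, 586/5, 222/5]
L3 α=3/4: [2639/25, 574/5, 528/5]
= [106, 115, 106]

query (3,1) [L1,L2,L4,L5] — begin 0,0,0
after L1 α=1/3: [227/3, 119/3, 75]
after L2 α=2/5: [101, 199/5, 121]
after L4 α=3/4: [67/2, 571/5, 619/4]
after L5 α=3/5: [718/5, 2267/25, 1417/10]
= [144, 91, 142]

(3,0) stack=L1,L2,L4,L5,L6,L7; from [0,0,0]:
+L1 (α=1/2) → [251/2, 159/2, 49]
+L2 (α=2/3) → [1027/6, 341/2, 211/3]
+L4 (α=2/3) → [1591/18, 781/6, 415/9]
+L5 (α=3/4) → [10447/72, 1879/24, 847/36]
+L6 (α=3/5) → [6539/36, 9367/60, 3439/90]
+L7 (α=1/3) → [10067/54, 13717/90, 11764/135]
= [186, 152, 87]


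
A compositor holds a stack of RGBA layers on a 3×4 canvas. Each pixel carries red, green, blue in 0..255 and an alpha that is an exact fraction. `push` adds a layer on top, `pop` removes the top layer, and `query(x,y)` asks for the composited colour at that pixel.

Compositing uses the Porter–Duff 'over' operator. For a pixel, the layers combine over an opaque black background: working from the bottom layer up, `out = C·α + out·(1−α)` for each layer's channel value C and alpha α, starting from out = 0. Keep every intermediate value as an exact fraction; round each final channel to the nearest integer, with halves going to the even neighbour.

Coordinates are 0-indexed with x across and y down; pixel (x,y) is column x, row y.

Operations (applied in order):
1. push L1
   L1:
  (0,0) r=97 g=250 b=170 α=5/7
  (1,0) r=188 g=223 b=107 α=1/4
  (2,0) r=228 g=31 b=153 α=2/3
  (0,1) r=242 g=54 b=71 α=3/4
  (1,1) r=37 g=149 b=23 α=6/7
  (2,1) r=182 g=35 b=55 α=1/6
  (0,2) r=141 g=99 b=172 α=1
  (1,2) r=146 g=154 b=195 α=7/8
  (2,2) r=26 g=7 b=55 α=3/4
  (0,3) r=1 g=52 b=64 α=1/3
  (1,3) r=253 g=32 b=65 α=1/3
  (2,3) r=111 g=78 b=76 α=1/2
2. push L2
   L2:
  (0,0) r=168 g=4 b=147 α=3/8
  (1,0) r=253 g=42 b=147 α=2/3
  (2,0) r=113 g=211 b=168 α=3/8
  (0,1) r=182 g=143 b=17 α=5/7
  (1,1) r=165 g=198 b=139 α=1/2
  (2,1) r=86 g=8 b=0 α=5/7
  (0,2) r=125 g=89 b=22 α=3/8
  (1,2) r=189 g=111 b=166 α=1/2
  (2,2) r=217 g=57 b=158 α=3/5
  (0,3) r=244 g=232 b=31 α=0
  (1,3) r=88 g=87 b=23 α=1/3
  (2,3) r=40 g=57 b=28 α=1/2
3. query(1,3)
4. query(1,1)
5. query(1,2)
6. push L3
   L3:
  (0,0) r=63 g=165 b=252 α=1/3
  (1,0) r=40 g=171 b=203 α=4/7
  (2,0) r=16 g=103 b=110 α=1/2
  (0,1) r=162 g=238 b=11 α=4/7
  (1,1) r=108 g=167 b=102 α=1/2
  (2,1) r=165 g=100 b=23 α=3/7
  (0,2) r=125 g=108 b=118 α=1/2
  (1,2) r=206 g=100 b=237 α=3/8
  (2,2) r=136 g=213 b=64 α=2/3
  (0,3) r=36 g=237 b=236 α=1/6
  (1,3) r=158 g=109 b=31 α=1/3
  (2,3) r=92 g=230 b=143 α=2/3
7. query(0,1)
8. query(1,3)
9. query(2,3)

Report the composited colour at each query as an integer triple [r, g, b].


(1,3) stack=L1,L2; from [0,0,0]:
+L1 (α=1/3) → [253/3, 32/3, 65/3]
+L2 (α=1/3) → [770/9, 325/9, 199/9]
= [86, 36, 22]

query (1,1) [L1,L2] — begin 0,0,0
L1 α=6/7: [222/7, 894/7, 138/7]
L2 α=1/2: [1377/14, 1140/7, 1111/14]
rounded: [98, 163, 79]

query (1,2) [L1,L2] — begin 0,0,0
+L1 (α=7/8) → [511/4, 539/4, 1365/8]
+L2 (α=1/2) → [1267/8, 983/8, 2693/16]
→ [158, 123, 168]

at x=0,y=1 over L1,L2,L3:
+L1 (α=3/4) → [363/2, 81/2, 213/4]
+L2 (α=5/7) → [1273/7, 796/7, 383/14]
+L3 (α=4/7) → [8355/49, 9052/49, 1765/98]
rounded: [171, 185, 18]

at x=1,y=3 over L1,L2,L3:
after L1 α=1/3: [253/3, 32/3, 65/3]
after L2 α=1/3: [770/9, 325/9, 199/9]
after L3 α=1/3: [2962/27, 1631/27, 677/27]
rounded: [110, 60, 25]

at x=2,y=3 over L1,L2,L3:
after L1 α=1/2: [111/2, 39, 38]
after L2 α=1/2: [191/4, 48, 33]
after L3 α=2/3: [309/4, 508/3, 319/3]
rounded: [77, 169, 106]
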